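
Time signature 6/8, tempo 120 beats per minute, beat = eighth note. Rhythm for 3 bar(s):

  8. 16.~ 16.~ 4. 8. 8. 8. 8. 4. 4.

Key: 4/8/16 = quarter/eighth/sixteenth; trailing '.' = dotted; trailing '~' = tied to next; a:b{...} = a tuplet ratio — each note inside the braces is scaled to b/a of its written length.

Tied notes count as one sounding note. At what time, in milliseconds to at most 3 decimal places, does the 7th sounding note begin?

note 7 onset = 12b = 6000.0ms

1. 0.0ms @ 0 + 750.0ms (3/2)
2. 750.0ms @ 3/2 + 2250.0ms (9/2)
3. 3000.0ms @ 6 + 750.0ms (3/2)
4. 3750.0ms @ 15/2 + 750.0ms (3/2)
5. 4500.0ms @ 9 + 750.0ms (3/2)
6. 5250.0ms @ 21/2 + 750.0ms (3/2)
7. 6000.0ms @ 12 + 1500.0ms (3)
8. 7500.0ms @ 15 + 1500.0ms (3)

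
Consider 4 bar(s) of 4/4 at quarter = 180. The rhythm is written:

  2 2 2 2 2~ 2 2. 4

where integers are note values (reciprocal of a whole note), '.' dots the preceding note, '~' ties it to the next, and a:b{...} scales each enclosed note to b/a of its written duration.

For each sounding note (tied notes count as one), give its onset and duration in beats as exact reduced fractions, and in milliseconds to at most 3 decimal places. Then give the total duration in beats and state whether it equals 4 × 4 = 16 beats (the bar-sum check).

1) 0.0ms=0b +666.667ms=2b
2) 666.667ms=2b +666.667ms=2b
3) 1333.333ms=4b +666.667ms=2b
4) 2000.0ms=6b +666.667ms=2b
5) 2666.667ms=8b +1333.333ms=4b
6) 4000.0ms=12b +1000.0ms=3b
7) 5000.0ms=15b +333.333ms=1b
Σ=16b of 16 (180bpm 4/4) — PASS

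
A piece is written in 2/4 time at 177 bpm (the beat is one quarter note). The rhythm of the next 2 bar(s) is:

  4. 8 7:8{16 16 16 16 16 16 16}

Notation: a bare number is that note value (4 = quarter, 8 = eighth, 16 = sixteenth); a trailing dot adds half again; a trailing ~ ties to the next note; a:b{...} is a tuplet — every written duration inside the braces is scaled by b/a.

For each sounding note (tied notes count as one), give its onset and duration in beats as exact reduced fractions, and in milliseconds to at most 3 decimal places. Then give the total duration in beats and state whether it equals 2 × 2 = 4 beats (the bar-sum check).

1) 0.0ms=0b +508.475ms=3/2b
2) 508.475ms=3/2b +169.492ms=1/2b
3) 677.966ms=2b +96.852ms=2/7b
4) 774.818ms=16/7b +96.852ms=2/7b
5) 871.671ms=18/7b +96.852ms=2/7b
6) 968.523ms=20/7b +96.852ms=2/7b
7) 1065.375ms=22/7b +96.852ms=2/7b
8) 1162.228ms=24/7b +96.852ms=2/7b
9) 1259.08ms=26/7b +96.852ms=2/7b
Σ=4b of 4 (177bpm 2/4) — PASS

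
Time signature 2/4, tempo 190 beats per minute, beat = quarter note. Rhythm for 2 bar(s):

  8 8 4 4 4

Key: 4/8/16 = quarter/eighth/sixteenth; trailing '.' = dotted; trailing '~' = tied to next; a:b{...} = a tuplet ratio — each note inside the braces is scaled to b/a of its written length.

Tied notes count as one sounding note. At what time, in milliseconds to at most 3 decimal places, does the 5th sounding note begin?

note 5 onset = 3b = 947.368ms

1. 0.0ms @ 0 + 157.895ms (1/2)
2. 157.895ms @ 1/2 + 157.895ms (1/2)
3. 315.789ms @ 1 + 315.789ms (1)
4. 631.579ms @ 2 + 315.789ms (1)
5. 947.368ms @ 3 + 315.789ms (1)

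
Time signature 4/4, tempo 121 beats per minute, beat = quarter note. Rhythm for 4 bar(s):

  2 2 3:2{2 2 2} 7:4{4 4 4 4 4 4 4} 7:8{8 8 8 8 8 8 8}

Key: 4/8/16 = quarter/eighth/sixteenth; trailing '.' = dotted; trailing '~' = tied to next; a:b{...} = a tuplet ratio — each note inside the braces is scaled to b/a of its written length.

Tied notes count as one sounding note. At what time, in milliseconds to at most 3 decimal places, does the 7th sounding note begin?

1. 0.0ms @ 0 + 991.736ms (2)
2. 991.736ms @ 2 + 991.736ms (2)
3. 1983.471ms @ 4 + 661.157ms (4/3)
4. 2644.628ms @ 16/3 + 661.157ms (4/3)
5. 3305.785ms @ 20/3 + 661.157ms (4/3)
6. 3966.942ms @ 8 + 283.353ms (4/7)
7. 4250.295ms @ 60/7 + 283.353ms (4/7)
8. 4533.648ms @ 64/7 + 283.353ms (4/7)
9. 4817.001ms @ 68/7 + 283.353ms (4/7)
10. 5100.354ms @ 72/7 + 283.353ms (4/7)
11. 5383.707ms @ 76/7 + 283.353ms (4/7)
12. 5667.06ms @ 80/7 + 283.353ms (4/7)
13. 5950.413ms @ 12 + 283.353ms (4/7)
14. 6233.766ms @ 88/7 + 283.353ms (4/7)
15. 6517.119ms @ 92/7 + 283.353ms (4/7)
16. 6800.472ms @ 96/7 + 283.353ms (4/7)
17. 7083.825ms @ 100/7 + 283.353ms (4/7)
18. 7367.178ms @ 104/7 + 283.353ms (4/7)
19. 7650.531ms @ 108/7 + 283.353ms (4/7)

note 7 onset = 60/7b = 4250.295ms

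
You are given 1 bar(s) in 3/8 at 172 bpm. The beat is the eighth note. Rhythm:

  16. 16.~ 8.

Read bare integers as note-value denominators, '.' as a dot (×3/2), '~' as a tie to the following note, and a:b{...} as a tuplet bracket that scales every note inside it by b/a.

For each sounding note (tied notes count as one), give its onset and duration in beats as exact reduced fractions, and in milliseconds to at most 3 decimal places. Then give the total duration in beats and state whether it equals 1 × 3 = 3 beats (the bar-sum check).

1) 0.0ms=0b +261.628ms=3/4b
2) 261.628ms=3/4b +784.884ms=9/4b
Σ=3b of 3 (172bpm 3/8) — PASS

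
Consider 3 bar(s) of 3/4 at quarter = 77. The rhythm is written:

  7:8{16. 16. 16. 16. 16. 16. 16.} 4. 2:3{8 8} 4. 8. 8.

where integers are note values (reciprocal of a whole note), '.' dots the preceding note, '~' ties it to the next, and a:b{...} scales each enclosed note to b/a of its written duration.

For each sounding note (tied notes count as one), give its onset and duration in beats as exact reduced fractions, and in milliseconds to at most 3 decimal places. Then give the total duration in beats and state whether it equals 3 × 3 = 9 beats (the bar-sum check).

1) 0.0ms=0b +333.952ms=3/7b
2) 333.952ms=3/7b +333.952ms=3/7b
3) 667.904ms=6/7b +333.952ms=3/7b
4) 1001.855ms=9/7b +333.952ms=3/7b
5) 1335.807ms=12/7b +333.952ms=3/7b
6) 1669.759ms=15/7b +333.952ms=3/7b
7) 2003.711ms=18/7b +333.952ms=3/7b
8) 2337.662ms=3b +1168.831ms=3/2b
9) 3506.494ms=9/2b +584.416ms=3/4b
10) 4090.909ms=21/4b +584.416ms=3/4b
11) 4675.325ms=6b +1168.831ms=3/2b
12) 5844.156ms=15/2b +584.416ms=3/4b
13) 6428.571ms=33/4b +584.416ms=3/4b
Σ=9b of 9 (77bpm 3/4) — PASS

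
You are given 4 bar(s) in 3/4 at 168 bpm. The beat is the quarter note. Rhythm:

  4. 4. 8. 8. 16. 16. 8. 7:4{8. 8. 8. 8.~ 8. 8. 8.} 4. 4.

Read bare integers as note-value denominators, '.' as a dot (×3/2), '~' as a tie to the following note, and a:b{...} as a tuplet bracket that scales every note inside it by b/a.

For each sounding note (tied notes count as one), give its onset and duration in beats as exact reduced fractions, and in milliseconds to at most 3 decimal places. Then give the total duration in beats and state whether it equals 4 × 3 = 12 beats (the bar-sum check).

1) 0.0ms=0b +535.714ms=3/2b
2) 535.714ms=3/2b +535.714ms=3/2b
3) 1071.429ms=3b +267.857ms=3/4b
4) 1339.286ms=15/4b +267.857ms=3/4b
5) 1607.143ms=9/2b +133.929ms=3/8b
6) 1741.071ms=39/8b +133.929ms=3/8b
7) 1875.0ms=21/4b +267.857ms=3/4b
8) 2142.857ms=6b +153.061ms=3/7b
9) 2295.918ms=45/7b +153.061ms=3/7b
10) 2448.98ms=48/7b +153.061ms=3/7b
11) 2602.041ms=51/7b +306.122ms=6/7b
12) 2908.163ms=57/7b +153.061ms=3/7b
13) 3061.224ms=60/7b +153.061ms=3/7b
14) 3214.286ms=9b +535.714ms=3/2b
15) 3750.0ms=21/2b +535.714ms=3/2b
Σ=12b of 12 (168bpm 3/4) — PASS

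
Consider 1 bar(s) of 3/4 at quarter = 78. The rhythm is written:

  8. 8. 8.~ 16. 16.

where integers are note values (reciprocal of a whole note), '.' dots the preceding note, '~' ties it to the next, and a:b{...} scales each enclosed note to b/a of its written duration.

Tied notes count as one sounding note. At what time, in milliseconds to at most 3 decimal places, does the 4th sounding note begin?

note 4 onset = 21/8b = 2019.231ms

1. 0.0ms @ 0 + 576.923ms (3/4)
2. 576.923ms @ 3/4 + 576.923ms (3/4)
3. 1153.846ms @ 3/2 + 865.385ms (9/8)
4. 2019.231ms @ 21/8 + 288.462ms (3/8)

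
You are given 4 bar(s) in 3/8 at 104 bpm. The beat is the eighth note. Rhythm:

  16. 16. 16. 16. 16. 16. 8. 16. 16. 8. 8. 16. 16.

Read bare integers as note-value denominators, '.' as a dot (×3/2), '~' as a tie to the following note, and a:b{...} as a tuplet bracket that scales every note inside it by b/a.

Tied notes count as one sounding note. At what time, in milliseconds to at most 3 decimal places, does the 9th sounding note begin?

1. 0.0ms @ 0 + 432.692ms (3/4)
2. 432.692ms @ 3/4 + 432.692ms (3/4)
3. 865.385ms @ 3/2 + 432.692ms (3/4)
4. 1298.077ms @ 9/4 + 432.692ms (3/4)
5. 1730.769ms @ 3 + 432.692ms (3/4)
6. 2163.462ms @ 15/4 + 432.692ms (3/4)
7. 2596.154ms @ 9/2 + 865.385ms (3/2)
8. 3461.538ms @ 6 + 432.692ms (3/4)
9. 3894.231ms @ 27/4 + 432.692ms (3/4)
10. 4326.923ms @ 15/2 + 865.385ms (3/2)
11. 5192.308ms @ 9 + 865.385ms (3/2)
12. 6057.692ms @ 21/2 + 432.692ms (3/4)
13. 6490.385ms @ 45/4 + 432.692ms (3/4)

note 9 onset = 27/4b = 3894.231ms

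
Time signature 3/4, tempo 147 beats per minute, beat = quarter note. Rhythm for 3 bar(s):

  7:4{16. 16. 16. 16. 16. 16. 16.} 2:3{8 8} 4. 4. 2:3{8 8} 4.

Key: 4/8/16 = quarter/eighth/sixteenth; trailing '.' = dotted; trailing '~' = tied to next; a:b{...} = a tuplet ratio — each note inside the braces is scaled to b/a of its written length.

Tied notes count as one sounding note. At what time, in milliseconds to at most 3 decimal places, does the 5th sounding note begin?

note 5 onset = 6/7b = 349.854ms

1. 0.0ms @ 0 + 87.464ms (3/14)
2. 87.464ms @ 3/14 + 87.464ms (3/14)
3. 174.927ms @ 3/7 + 87.464ms (3/14)
4. 262.391ms @ 9/14 + 87.464ms (3/14)
5. 349.854ms @ 6/7 + 87.464ms (3/14)
6. 437.318ms @ 15/14 + 87.464ms (3/14)
7. 524.781ms @ 9/7 + 87.464ms (3/14)
8. 612.245ms @ 3/2 + 306.122ms (3/4)
9. 918.367ms @ 9/4 + 306.122ms (3/4)
10. 1224.49ms @ 3 + 612.245ms (3/2)
11. 1836.735ms @ 9/2 + 612.245ms (3/2)
12. 2448.98ms @ 6 + 306.122ms (3/4)
13. 2755.102ms @ 27/4 + 306.122ms (3/4)
14. 3061.224ms @ 15/2 + 612.245ms (3/2)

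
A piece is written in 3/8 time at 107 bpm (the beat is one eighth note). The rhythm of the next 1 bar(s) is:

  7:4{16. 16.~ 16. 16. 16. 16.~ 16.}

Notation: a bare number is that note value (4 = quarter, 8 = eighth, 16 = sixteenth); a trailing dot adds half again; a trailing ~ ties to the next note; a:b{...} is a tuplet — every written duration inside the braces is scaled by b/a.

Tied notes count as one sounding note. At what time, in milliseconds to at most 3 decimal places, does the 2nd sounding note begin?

1. 0.0ms @ 0 + 240.32ms (3/7)
2. 240.32ms @ 3/7 + 480.641ms (6/7)
3. 720.961ms @ 9/7 + 240.32ms (3/7)
4. 961.282ms @ 12/7 + 240.32ms (3/7)
5. 1201.602ms @ 15/7 + 480.641ms (6/7)

note 2 onset = 3/7b = 240.32ms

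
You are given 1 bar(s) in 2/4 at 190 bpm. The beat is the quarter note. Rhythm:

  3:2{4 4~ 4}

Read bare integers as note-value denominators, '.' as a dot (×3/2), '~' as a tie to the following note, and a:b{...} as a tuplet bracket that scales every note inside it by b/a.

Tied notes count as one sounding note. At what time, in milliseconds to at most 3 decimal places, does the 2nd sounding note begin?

1. 0.0ms @ 0 + 210.526ms (2/3)
2. 210.526ms @ 2/3 + 421.053ms (4/3)

note 2 onset = 2/3b = 210.526ms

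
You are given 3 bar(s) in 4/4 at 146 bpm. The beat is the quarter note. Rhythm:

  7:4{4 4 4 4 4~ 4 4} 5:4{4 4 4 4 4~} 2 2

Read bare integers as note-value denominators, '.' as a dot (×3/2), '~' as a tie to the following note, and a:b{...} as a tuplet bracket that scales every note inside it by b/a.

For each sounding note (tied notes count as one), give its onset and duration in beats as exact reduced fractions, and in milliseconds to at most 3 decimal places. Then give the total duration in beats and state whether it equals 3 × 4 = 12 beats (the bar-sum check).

1) 0.0ms=0b +234.834ms=4/7b
2) 234.834ms=4/7b +234.834ms=4/7b
3) 469.667ms=8/7b +234.834ms=4/7b
4) 704.501ms=12/7b +234.834ms=4/7b
5) 939.335ms=16/7b +469.667ms=8/7b
6) 1409.002ms=24/7b +234.834ms=4/7b
7) 1643.836ms=4b +328.767ms=4/5b
8) 1972.603ms=24/5b +328.767ms=4/5b
9) 2301.37ms=28/5b +328.767ms=4/5b
10) 2630.137ms=32/5b +328.767ms=4/5b
11) 2958.904ms=36/5b +1150.685ms=14/5b
12) 4109.589ms=10b +821.918ms=2b
Σ=12b of 12 (146bpm 4/4) — PASS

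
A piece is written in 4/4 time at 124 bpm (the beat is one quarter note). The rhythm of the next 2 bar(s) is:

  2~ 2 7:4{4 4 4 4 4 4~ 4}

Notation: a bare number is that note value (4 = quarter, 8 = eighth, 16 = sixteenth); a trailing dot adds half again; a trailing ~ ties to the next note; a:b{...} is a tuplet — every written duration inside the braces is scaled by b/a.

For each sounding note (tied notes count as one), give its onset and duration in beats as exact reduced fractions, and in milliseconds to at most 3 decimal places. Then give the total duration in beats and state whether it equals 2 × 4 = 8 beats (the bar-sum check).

1) 0.0ms=0b +1935.484ms=4b
2) 1935.484ms=4b +276.498ms=4/7b
3) 2211.982ms=32/7b +276.498ms=4/7b
4) 2488.479ms=36/7b +276.498ms=4/7b
5) 2764.977ms=40/7b +276.498ms=4/7b
6) 3041.475ms=44/7b +276.498ms=4/7b
7) 3317.972ms=48/7b +552.995ms=8/7b
Σ=8b of 8 (124bpm 4/4) — PASS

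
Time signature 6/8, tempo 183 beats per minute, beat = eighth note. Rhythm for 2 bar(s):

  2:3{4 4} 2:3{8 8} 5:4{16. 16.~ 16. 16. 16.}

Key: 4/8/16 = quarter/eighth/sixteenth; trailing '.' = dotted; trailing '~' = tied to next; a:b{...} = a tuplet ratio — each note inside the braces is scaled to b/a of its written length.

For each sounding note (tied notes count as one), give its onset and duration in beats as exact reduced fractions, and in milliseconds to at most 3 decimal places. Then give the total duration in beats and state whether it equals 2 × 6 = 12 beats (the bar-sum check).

1) 0.0ms=0b +983.607ms=3b
2) 983.607ms=3b +983.607ms=3b
3) 1967.213ms=6b +491.803ms=3/2b
4) 2459.016ms=15/2b +491.803ms=3/2b
5) 2950.82ms=9b +196.721ms=3/5b
6) 3147.541ms=48/5b +393.443ms=6/5b
7) 3540.984ms=54/5b +196.721ms=3/5b
8) 3737.705ms=57/5b +196.721ms=3/5b
Σ=12b of 12 (183bpm 6/8) — PASS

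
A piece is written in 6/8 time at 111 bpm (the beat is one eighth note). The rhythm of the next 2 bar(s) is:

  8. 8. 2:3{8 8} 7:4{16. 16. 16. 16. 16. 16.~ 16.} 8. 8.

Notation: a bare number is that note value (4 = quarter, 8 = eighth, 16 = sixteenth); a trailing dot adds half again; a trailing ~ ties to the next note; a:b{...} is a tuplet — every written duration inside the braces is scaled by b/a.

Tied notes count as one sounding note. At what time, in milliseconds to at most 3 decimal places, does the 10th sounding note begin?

note 10 onset = 57/7b = 4401.544ms

1. 0.0ms @ 0 + 810.811ms (3/2)
2. 810.811ms @ 3/2 + 810.811ms (3/2)
3. 1621.622ms @ 3 + 810.811ms (3/2)
4. 2432.432ms @ 9/2 + 810.811ms (3/2)
5. 3243.243ms @ 6 + 231.66ms (3/7)
6. 3474.903ms @ 45/7 + 231.66ms (3/7)
7. 3706.564ms @ 48/7 + 231.66ms (3/7)
8. 3938.224ms @ 51/7 + 231.66ms (3/7)
9. 4169.884ms @ 54/7 + 231.66ms (3/7)
10. 4401.544ms @ 57/7 + 463.32ms (6/7)
11. 4864.865ms @ 9 + 810.811ms (3/2)
12. 5675.676ms @ 21/2 + 810.811ms (3/2)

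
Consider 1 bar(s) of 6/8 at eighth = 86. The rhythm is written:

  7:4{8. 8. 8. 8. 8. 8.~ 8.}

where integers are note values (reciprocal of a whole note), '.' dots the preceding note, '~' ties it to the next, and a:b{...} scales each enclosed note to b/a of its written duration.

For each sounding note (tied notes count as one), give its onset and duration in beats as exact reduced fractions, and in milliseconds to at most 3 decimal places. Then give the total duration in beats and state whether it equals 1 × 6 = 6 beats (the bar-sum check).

1) 0.0ms=0b +598.007ms=6/7b
2) 598.007ms=6/7b +598.007ms=6/7b
3) 1196.013ms=12/7b +598.007ms=6/7b
4) 1794.02ms=18/7b +598.007ms=6/7b
5) 2392.027ms=24/7b +598.007ms=6/7b
6) 2990.033ms=30/7b +1196.013ms=12/7b
Σ=6b of 6 (86bpm 6/8) — PASS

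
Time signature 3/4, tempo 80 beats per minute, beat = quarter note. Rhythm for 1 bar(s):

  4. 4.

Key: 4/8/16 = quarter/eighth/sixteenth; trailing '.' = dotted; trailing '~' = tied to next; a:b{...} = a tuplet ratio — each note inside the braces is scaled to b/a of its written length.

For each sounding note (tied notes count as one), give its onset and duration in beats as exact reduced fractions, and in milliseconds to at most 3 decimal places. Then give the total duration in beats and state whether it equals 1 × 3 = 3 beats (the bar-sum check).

1) 0.0ms=0b +1125.0ms=3/2b
2) 1125.0ms=3/2b +1125.0ms=3/2b
Σ=3b of 3 (80bpm 3/4) — PASS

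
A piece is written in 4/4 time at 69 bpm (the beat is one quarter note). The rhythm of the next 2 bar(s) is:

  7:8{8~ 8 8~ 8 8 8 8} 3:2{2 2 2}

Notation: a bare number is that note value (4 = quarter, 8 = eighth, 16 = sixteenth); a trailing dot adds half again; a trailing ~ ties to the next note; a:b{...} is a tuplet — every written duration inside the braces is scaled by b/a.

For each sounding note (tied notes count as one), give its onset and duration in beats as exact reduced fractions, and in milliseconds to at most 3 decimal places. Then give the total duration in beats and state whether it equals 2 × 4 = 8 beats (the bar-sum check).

1) 0.0ms=0b +993.789ms=8/7b
2) 993.789ms=8/7b +993.789ms=8/7b
3) 1987.578ms=16/7b +496.894ms=4/7b
4) 2484.472ms=20/7b +496.894ms=4/7b
5) 2981.366ms=24/7b +496.894ms=4/7b
6) 3478.261ms=4b +1159.42ms=4/3b
7) 4637.681ms=16/3b +1159.42ms=4/3b
8) 5797.101ms=20/3b +1159.42ms=4/3b
Σ=8b of 8 (69bpm 4/4) — PASS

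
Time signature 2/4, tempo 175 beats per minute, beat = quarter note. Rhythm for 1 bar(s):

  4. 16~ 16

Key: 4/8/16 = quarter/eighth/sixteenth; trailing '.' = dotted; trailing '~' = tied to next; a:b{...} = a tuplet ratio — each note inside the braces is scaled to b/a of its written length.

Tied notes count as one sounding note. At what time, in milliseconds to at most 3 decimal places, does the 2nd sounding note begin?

1. 0.0ms @ 0 + 514.286ms (3/2)
2. 514.286ms @ 3/2 + 171.429ms (1/2)

note 2 onset = 3/2b = 514.286ms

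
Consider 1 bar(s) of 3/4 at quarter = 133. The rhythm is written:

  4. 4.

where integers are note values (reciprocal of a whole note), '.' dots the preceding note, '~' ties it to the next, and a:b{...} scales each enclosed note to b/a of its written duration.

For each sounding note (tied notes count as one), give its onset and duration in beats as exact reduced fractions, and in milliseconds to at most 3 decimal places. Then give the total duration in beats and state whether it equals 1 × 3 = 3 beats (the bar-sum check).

1) 0.0ms=0b +676.692ms=3/2b
2) 676.692ms=3/2b +676.692ms=3/2b
Σ=3b of 3 (133bpm 3/4) — PASS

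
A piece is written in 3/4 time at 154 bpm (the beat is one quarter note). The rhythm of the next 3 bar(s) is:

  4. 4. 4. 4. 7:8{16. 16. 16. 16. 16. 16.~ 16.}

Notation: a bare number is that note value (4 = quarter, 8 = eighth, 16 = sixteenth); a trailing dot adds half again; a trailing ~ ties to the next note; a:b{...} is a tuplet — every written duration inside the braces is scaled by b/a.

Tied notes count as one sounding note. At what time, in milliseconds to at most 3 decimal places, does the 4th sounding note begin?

1. 0.0ms @ 0 + 584.416ms (3/2)
2. 584.416ms @ 3/2 + 584.416ms (3/2)
3. 1168.831ms @ 3 + 584.416ms (3/2)
4. 1753.247ms @ 9/2 + 584.416ms (3/2)
5. 2337.662ms @ 6 + 166.976ms (3/7)
6. 2504.638ms @ 45/7 + 166.976ms (3/7)
7. 2671.614ms @ 48/7 + 166.976ms (3/7)
8. 2838.59ms @ 51/7 + 166.976ms (3/7)
9. 3005.566ms @ 54/7 + 166.976ms (3/7)
10. 3172.542ms @ 57/7 + 333.952ms (6/7)

note 4 onset = 9/2b = 1753.247ms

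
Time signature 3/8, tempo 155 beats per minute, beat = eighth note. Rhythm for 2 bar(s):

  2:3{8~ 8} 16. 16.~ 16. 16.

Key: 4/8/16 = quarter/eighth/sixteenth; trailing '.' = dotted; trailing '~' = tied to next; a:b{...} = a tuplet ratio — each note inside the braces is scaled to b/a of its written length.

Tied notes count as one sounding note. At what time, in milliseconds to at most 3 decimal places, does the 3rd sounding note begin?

note 3 onset = 15/4b = 1451.613ms

1. 0.0ms @ 0 + 1161.29ms (3)
2. 1161.29ms @ 3 + 290.323ms (3/4)
3. 1451.613ms @ 15/4 + 580.645ms (3/2)
4. 2032.258ms @ 21/4 + 290.323ms (3/4)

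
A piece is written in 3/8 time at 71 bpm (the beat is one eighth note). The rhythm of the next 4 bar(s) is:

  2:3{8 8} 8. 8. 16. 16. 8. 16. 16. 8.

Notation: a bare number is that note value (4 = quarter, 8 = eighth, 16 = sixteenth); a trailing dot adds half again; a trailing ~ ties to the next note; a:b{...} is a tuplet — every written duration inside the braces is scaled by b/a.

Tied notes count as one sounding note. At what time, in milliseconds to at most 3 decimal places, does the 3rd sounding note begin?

1. 0.0ms @ 0 + 1267.606ms (3/2)
2. 1267.606ms @ 3/2 + 1267.606ms (3/2)
3. 2535.211ms @ 3 + 1267.606ms (3/2)
4. 3802.817ms @ 9/2 + 1267.606ms (3/2)
5. 5070.423ms @ 6 + 633.803ms (3/4)
6. 5704.225ms @ 27/4 + 633.803ms (3/4)
7. 6338.028ms @ 15/2 + 1267.606ms (3/2)
8. 7605.634ms @ 9 + 633.803ms (3/4)
9. 8239.437ms @ 39/4 + 633.803ms (3/4)
10. 8873.239ms @ 21/2 + 1267.606ms (3/2)

note 3 onset = 3b = 2535.211ms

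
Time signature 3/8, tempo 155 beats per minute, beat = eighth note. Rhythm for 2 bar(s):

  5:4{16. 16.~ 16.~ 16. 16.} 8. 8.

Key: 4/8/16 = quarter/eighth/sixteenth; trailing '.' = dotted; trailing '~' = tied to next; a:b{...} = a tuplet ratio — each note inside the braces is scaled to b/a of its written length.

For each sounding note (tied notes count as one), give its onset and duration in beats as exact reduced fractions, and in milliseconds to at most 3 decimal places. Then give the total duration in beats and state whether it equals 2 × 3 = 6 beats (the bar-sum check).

1) 0.0ms=0b +232.258ms=3/5b
2) 232.258ms=3/5b +696.774ms=9/5b
3) 929.032ms=12/5b +232.258ms=3/5b
4) 1161.29ms=3b +580.645ms=3/2b
5) 1741.935ms=9/2b +580.645ms=3/2b
Σ=6b of 6 (155bpm 3/8) — PASS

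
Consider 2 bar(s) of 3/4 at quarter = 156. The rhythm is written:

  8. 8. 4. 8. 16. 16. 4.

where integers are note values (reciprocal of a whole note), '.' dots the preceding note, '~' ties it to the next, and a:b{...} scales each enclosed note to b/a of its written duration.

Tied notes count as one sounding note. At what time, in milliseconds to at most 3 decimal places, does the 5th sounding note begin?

note 5 onset = 15/4b = 1442.308ms

1. 0.0ms @ 0 + 288.462ms (3/4)
2. 288.462ms @ 3/4 + 288.462ms (3/4)
3. 576.923ms @ 3/2 + 576.923ms (3/2)
4. 1153.846ms @ 3 + 288.462ms (3/4)
5. 1442.308ms @ 15/4 + 144.231ms (3/8)
6. 1586.538ms @ 33/8 + 144.231ms (3/8)
7. 1730.769ms @ 9/2 + 576.923ms (3/2)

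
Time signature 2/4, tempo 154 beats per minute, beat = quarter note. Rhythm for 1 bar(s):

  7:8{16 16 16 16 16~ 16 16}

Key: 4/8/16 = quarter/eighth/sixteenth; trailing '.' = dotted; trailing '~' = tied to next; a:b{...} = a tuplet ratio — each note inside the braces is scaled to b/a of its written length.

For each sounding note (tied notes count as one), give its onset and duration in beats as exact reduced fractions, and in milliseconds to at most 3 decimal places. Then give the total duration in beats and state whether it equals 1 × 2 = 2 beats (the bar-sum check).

1) 0.0ms=0b +111.317ms=2/7b
2) 111.317ms=2/7b +111.317ms=2/7b
3) 222.635ms=4/7b +111.317ms=2/7b
4) 333.952ms=6/7b +111.317ms=2/7b
5) 445.269ms=8/7b +222.635ms=4/7b
6) 667.904ms=12/7b +111.317ms=2/7b
Σ=2b of 2 (154bpm 2/4) — PASS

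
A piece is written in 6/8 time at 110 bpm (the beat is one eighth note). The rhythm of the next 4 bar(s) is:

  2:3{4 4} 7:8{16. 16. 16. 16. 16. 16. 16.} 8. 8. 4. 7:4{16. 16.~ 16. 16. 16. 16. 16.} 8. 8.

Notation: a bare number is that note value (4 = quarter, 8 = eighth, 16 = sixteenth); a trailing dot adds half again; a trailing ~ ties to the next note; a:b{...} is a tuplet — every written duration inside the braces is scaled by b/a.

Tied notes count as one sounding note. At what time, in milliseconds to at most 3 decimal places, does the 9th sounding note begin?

1. 0.0ms @ 0 + 1636.364ms (3)
2. 1636.364ms @ 3 + 1636.364ms (3)
3. 3272.727ms @ 6 + 467.532ms (6/7)
4. 3740.26ms @ 48/7 + 467.532ms (6/7)
5. 4207.792ms @ 54/7 + 467.532ms (6/7)
6. 4675.325ms @ 60/7 + 467.532ms (6/7)
7. 5142.857ms @ 66/7 + 467.532ms (6/7)
8. 5610.39ms @ 72/7 + 467.532ms (6/7)
9. 6077.922ms @ 78/7 + 467.532ms (6/7)
10. 6545.455ms @ 12 + 818.182ms (3/2)
11. 7363.636ms @ 27/2 + 818.182ms (3/2)
12. 8181.818ms @ 15 + 1636.364ms (3)
13. 9818.182ms @ 18 + 233.766ms (3/7)
14. 10051.948ms @ 129/7 + 467.532ms (6/7)
15. 10519.481ms @ 135/7 + 233.766ms (3/7)
16. 10753.247ms @ 138/7 + 233.766ms (3/7)
17. 10987.013ms @ 141/7 + 233.766ms (3/7)
18. 11220.779ms @ 144/7 + 233.766ms (3/7)
19. 11454.545ms @ 21 + 818.182ms (3/2)
20. 12272.727ms @ 45/2 + 818.182ms (3/2)

note 9 onset = 78/7b = 6077.922ms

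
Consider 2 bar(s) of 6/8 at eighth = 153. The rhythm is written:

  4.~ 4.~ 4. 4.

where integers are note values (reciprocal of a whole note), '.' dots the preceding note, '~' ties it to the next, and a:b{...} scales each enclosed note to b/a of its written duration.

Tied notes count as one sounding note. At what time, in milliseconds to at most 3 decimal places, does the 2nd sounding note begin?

note 2 onset = 9b = 3529.412ms

1. 0.0ms @ 0 + 3529.412ms (9)
2. 3529.412ms @ 9 + 1176.471ms (3)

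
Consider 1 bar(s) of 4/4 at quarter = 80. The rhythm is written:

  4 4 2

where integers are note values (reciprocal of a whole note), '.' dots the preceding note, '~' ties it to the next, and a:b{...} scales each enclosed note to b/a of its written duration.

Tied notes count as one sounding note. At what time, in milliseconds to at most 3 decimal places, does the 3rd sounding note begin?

1. 0.0ms @ 0 + 750.0ms (1)
2. 750.0ms @ 1 + 750.0ms (1)
3. 1500.0ms @ 2 + 1500.0ms (2)

note 3 onset = 2b = 1500.0ms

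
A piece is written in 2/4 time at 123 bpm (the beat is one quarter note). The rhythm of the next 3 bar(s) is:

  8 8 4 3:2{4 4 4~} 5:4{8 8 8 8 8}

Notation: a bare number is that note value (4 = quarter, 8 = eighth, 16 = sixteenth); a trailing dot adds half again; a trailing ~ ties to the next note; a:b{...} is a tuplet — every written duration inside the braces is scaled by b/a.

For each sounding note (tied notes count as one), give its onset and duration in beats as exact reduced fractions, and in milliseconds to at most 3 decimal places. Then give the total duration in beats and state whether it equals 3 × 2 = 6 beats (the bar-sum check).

1) 0.0ms=0b +243.902ms=1/2b
2) 243.902ms=1/2b +243.902ms=1/2b
3) 487.805ms=1b +487.805ms=1b
4) 975.61ms=2b +325.203ms=2/3b
5) 1300.813ms=8/3b +325.203ms=2/3b
6) 1626.016ms=10/3b +520.325ms=16/15b
7) 2146.341ms=22/5b +195.122ms=2/5b
8) 2341.463ms=24/5b +195.122ms=2/5b
9) 2536.585ms=26/5b +195.122ms=2/5b
10) 2731.707ms=28/5b +195.122ms=2/5b
Σ=6b of 6 (123bpm 2/4) — PASS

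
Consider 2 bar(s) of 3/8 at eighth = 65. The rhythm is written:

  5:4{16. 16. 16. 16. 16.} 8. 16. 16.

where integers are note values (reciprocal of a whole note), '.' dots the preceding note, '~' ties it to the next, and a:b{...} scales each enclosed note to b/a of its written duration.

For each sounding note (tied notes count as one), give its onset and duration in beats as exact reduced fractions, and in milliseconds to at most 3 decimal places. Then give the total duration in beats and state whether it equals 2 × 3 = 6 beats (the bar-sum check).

1) 0.0ms=0b +553.846ms=3/5b
2) 553.846ms=3/5b +553.846ms=3/5b
3) 1107.692ms=6/5b +553.846ms=3/5b
4) 1661.538ms=9/5b +553.846ms=3/5b
5) 2215.385ms=12/5b +553.846ms=3/5b
6) 2769.231ms=3b +1384.615ms=3/2b
7) 4153.846ms=9/2b +692.308ms=3/4b
8) 4846.154ms=21/4b +692.308ms=3/4b
Σ=6b of 6 (65bpm 3/8) — PASS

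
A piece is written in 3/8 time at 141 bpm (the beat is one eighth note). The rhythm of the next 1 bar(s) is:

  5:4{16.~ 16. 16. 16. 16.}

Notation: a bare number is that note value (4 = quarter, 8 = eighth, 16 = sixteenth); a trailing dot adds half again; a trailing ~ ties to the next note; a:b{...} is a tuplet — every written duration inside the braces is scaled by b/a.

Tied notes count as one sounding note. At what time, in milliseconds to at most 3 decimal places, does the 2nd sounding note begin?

1. 0.0ms @ 0 + 510.638ms (6/5)
2. 510.638ms @ 6/5 + 255.319ms (3/5)
3. 765.957ms @ 9/5 + 255.319ms (3/5)
4. 1021.277ms @ 12/5 + 255.319ms (3/5)

note 2 onset = 6/5b = 510.638ms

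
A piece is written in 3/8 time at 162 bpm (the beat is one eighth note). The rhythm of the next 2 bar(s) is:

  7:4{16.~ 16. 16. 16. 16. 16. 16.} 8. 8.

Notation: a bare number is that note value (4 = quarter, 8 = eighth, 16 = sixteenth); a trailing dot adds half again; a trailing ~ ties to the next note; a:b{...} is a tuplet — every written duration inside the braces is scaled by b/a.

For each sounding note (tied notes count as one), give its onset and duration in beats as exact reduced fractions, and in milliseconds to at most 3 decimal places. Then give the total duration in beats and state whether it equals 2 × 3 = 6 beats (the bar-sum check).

1) 0.0ms=0b +317.46ms=6/7b
2) 317.46ms=6/7b +158.73ms=3/7b
3) 476.19ms=9/7b +158.73ms=3/7b
4) 634.921ms=12/7b +158.73ms=3/7b
5) 793.651ms=15/7b +158.73ms=3/7b
6) 952.381ms=18/7b +158.73ms=3/7b
7) 1111.111ms=3b +555.556ms=3/2b
8) 1666.667ms=9/2b +555.556ms=3/2b
Σ=6b of 6 (162bpm 3/8) — PASS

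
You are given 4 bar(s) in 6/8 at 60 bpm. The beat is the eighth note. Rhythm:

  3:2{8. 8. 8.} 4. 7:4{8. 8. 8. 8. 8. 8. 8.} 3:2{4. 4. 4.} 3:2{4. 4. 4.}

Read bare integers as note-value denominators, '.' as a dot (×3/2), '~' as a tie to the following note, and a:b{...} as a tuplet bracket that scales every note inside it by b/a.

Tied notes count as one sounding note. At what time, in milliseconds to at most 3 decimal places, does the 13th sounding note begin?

note 13 onset = 14b = 14000.0ms

1. 0.0ms @ 0 + 1000.0ms (1)
2. 1000.0ms @ 1 + 1000.0ms (1)
3. 2000.0ms @ 2 + 1000.0ms (1)
4. 3000.0ms @ 3 + 3000.0ms (3)
5. 6000.0ms @ 6 + 857.143ms (6/7)
6. 6857.143ms @ 48/7 + 857.143ms (6/7)
7. 7714.286ms @ 54/7 + 857.143ms (6/7)
8. 8571.429ms @ 60/7 + 857.143ms (6/7)
9. 9428.571ms @ 66/7 + 857.143ms (6/7)
10. 10285.714ms @ 72/7 + 857.143ms (6/7)
11. 11142.857ms @ 78/7 + 857.143ms (6/7)
12. 12000.0ms @ 12 + 2000.0ms (2)
13. 14000.0ms @ 14 + 2000.0ms (2)
14. 16000.0ms @ 16 + 2000.0ms (2)
15. 18000.0ms @ 18 + 2000.0ms (2)
16. 20000.0ms @ 20 + 2000.0ms (2)
17. 22000.0ms @ 22 + 2000.0ms (2)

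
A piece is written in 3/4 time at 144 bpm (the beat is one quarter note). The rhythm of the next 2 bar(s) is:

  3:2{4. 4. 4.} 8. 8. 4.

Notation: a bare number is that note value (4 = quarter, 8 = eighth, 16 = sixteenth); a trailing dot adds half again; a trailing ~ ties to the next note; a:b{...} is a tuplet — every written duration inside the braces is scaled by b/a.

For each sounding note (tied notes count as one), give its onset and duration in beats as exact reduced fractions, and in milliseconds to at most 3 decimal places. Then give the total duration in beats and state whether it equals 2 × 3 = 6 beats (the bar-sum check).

1) 0.0ms=0b +416.667ms=1b
2) 416.667ms=1b +416.667ms=1b
3) 833.333ms=2b +416.667ms=1b
4) 1250.0ms=3b +312.5ms=3/4b
5) 1562.5ms=15/4b +312.5ms=3/4b
6) 1875.0ms=9/2b +625.0ms=3/2b
Σ=6b of 6 (144bpm 3/4) — PASS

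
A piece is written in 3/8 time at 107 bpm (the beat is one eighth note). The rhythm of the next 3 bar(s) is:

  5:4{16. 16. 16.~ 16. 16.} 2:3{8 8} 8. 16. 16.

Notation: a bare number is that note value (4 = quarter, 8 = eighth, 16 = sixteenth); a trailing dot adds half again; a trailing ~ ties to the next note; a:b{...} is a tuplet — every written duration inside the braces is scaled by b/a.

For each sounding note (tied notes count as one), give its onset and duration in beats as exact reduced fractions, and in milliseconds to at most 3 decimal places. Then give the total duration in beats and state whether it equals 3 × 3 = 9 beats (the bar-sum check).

1) 0.0ms=0b +336.449ms=3/5b
2) 336.449ms=3/5b +336.449ms=3/5b
3) 672.897ms=6/5b +672.897ms=6/5b
4) 1345.794ms=12/5b +336.449ms=3/5b
5) 1682.243ms=3b +841.121ms=3/2b
6) 2523.364ms=9/2b +841.121ms=3/2b
7) 3364.486ms=6b +841.121ms=3/2b
8) 4205.607ms=15/2b +420.561ms=3/4b
9) 4626.168ms=33/4b +420.561ms=3/4b
Σ=9b of 9 (107bpm 3/8) — PASS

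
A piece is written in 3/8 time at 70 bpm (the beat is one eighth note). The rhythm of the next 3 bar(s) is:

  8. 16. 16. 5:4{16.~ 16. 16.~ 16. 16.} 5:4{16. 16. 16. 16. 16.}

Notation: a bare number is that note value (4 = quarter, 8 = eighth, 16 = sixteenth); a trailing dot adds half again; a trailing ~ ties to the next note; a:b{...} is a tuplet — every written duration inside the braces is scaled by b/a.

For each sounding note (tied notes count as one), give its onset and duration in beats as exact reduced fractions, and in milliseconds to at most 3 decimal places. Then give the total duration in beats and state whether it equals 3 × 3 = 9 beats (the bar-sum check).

1) 0.0ms=0b +1285.714ms=3/2b
2) 1285.714ms=3/2b +642.857ms=3/4b
3) 1928.571ms=9/4b +642.857ms=3/4b
4) 2571.429ms=3b +1028.571ms=6/5b
5) 3600.0ms=21/5b +1028.571ms=6/5b
6) 4628.571ms=27/5b +514.286ms=3/5b
7) 5142.857ms=6b +514.286ms=3/5b
8) 5657.143ms=33/5b +514.286ms=3/5b
9) 6171.429ms=36/5b +514.286ms=3/5b
10) 6685.714ms=39/5b +514.286ms=3/5b
11) 7200.0ms=42/5b +514.286ms=3/5b
Σ=9b of 9 (70bpm 3/8) — PASS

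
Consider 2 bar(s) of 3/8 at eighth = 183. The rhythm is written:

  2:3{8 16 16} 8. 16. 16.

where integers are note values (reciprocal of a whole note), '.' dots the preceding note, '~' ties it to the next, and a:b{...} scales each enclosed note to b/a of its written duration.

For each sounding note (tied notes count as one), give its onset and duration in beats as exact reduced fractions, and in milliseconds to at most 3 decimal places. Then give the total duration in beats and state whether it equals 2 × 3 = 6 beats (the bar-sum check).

1) 0.0ms=0b +491.803ms=3/2b
2) 491.803ms=3/2b +245.902ms=3/4b
3) 737.705ms=9/4b +245.902ms=3/4b
4) 983.607ms=3b +491.803ms=3/2b
5) 1475.41ms=9/2b +245.902ms=3/4b
6) 1721.311ms=21/4b +245.902ms=3/4b
Σ=6b of 6 (183bpm 3/8) — PASS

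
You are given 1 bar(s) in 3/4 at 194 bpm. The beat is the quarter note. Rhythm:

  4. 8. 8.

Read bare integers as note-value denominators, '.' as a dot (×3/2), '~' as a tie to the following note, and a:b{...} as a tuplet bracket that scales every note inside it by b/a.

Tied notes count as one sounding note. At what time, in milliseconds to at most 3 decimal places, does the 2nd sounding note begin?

note 2 onset = 3/2b = 463.918ms

1. 0.0ms @ 0 + 463.918ms (3/2)
2. 463.918ms @ 3/2 + 231.959ms (3/4)
3. 695.876ms @ 9/4 + 231.959ms (3/4)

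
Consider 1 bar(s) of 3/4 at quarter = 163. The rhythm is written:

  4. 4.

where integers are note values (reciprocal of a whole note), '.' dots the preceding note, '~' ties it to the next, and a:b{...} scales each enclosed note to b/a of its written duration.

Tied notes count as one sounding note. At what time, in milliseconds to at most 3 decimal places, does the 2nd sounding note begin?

note 2 onset = 3/2b = 552.147ms

1. 0.0ms @ 0 + 552.147ms (3/2)
2. 552.147ms @ 3/2 + 552.147ms (3/2)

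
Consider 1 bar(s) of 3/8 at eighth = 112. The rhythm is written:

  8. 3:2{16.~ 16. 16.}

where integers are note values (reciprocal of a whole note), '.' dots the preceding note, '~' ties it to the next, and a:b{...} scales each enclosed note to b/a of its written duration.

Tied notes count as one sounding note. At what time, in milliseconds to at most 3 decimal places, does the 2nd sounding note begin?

note 2 onset = 3/2b = 803.571ms

1. 0.0ms @ 0 + 803.571ms (3/2)
2. 803.571ms @ 3/2 + 535.714ms (1)
3. 1339.286ms @ 5/2 + 267.857ms (1/2)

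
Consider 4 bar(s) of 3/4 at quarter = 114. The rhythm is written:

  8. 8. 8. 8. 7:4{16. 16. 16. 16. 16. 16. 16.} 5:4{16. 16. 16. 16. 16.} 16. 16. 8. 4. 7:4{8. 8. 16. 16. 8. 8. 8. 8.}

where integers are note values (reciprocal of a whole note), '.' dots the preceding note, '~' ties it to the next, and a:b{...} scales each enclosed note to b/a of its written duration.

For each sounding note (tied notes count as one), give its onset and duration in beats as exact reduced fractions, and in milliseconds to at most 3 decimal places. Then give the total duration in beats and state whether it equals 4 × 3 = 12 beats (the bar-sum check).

1) 0.0ms=0b +394.737ms=3/4b
2) 394.737ms=3/4b +394.737ms=3/4b
3) 789.474ms=3/2b +394.737ms=3/4b
4) 1184.211ms=9/4b +394.737ms=3/4b
5) 1578.947ms=3b +112.782ms=3/14b
6) 1691.729ms=45/14b +112.782ms=3/14b
7) 1804.511ms=24/7b +112.782ms=3/14b
8) 1917.293ms=51/14b +112.782ms=3/14b
9) 2030.075ms=27/7b +112.782ms=3/14b
10) 2142.857ms=57/14b +112.782ms=3/14b
11) 2255.639ms=30/7b +112.782ms=3/14b
12) 2368.421ms=9/2b +157.895ms=3/10b
13) 2526.316ms=24/5b +157.895ms=3/10b
14) 2684.211ms=51/10b +157.895ms=3/10b
15) 2842.105ms=27/5b +157.895ms=3/10b
16) 3000.0ms=57/10b +157.895ms=3/10b
17) 3157.895ms=6b +197.368ms=3/8b
18) 3355.263ms=51/8b +197.368ms=3/8b
19) 3552.632ms=27/4b +394.737ms=3/4b
20) 3947.368ms=15/2b +789.474ms=3/2b
21) 4736.842ms=9b +225.564ms=3/7b
22) 4962.406ms=66/7b +225.564ms=3/7b
23) 5187.97ms=69/7b +112.782ms=3/14b
24) 5300.752ms=141/14b +112.782ms=3/14b
25) 5413.534ms=72/7b +225.564ms=3/7b
26) 5639.098ms=75/7b +225.564ms=3/7b
27) 5864.662ms=78/7b +225.564ms=3/7b
28) 6090.226ms=81/7b +225.564ms=3/7b
Σ=12b of 12 (114bpm 3/4) — PASS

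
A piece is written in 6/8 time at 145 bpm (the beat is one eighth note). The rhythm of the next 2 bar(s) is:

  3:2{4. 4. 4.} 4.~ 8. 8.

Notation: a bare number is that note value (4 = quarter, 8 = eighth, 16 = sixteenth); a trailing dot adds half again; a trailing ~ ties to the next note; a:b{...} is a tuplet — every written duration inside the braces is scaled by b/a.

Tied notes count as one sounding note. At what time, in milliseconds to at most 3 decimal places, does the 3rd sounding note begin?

note 3 onset = 4b = 1655.172ms

1. 0.0ms @ 0 + 827.586ms (2)
2. 827.586ms @ 2 + 827.586ms (2)
3. 1655.172ms @ 4 + 827.586ms (2)
4. 2482.759ms @ 6 + 1862.069ms (9/2)
5. 4344.828ms @ 21/2 + 620.69ms (3/2)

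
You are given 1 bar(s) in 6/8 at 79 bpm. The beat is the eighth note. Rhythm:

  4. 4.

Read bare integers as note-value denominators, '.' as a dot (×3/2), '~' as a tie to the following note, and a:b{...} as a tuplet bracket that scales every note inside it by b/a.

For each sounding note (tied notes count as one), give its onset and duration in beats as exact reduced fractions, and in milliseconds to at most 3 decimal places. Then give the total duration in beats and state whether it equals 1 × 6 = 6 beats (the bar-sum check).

1) 0.0ms=0b +2278.481ms=3b
2) 2278.481ms=3b +2278.481ms=3b
Σ=6b of 6 (79bpm 6/8) — PASS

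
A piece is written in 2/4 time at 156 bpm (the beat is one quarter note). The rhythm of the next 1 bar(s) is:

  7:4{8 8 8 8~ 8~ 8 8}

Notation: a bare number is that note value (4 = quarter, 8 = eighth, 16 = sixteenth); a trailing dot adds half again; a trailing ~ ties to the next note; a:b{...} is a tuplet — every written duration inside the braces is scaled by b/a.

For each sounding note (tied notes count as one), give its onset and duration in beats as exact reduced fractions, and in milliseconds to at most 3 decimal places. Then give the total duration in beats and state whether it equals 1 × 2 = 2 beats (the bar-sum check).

1) 0.0ms=0b +109.89ms=2/7b
2) 109.89ms=2/7b +109.89ms=2/7b
3) 219.78ms=4/7b +109.89ms=2/7b
4) 329.67ms=6/7b +329.67ms=6/7b
5) 659.341ms=12/7b +109.89ms=2/7b
Σ=2b of 2 (156bpm 2/4) — PASS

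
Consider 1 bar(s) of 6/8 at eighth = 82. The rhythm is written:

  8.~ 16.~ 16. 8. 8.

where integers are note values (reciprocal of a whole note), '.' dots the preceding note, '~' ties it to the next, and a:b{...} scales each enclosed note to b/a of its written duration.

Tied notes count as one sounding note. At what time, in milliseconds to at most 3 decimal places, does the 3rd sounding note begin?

1. 0.0ms @ 0 + 2195.122ms (3)
2. 2195.122ms @ 3 + 1097.561ms (3/2)
3. 3292.683ms @ 9/2 + 1097.561ms (3/2)

note 3 onset = 9/2b = 3292.683ms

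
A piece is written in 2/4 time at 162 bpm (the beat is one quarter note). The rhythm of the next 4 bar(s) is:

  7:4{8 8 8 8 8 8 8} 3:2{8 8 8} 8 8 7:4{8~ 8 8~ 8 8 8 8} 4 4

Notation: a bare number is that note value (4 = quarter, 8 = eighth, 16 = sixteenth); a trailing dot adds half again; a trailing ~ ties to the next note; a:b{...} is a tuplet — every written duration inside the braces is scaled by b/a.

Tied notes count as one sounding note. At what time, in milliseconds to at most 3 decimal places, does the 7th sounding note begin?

1. 0.0ms @ 0 + 105.82ms (2/7)
2. 105.82ms @ 2/7 + 105.82ms (2/7)
3. 211.64ms @ 4/7 + 105.82ms (2/7)
4. 317.46ms @ 6/7 + 105.82ms (2/7)
5. 423.28ms @ 8/7 + 105.82ms (2/7)
6. 529.101ms @ 10/7 + 105.82ms (2/7)
7. 634.921ms @ 12/7 + 105.82ms (2/7)
8. 740.741ms @ 2 + 123.457ms (1/3)
9. 864.198ms @ 7/3 + 123.457ms (1/3)
10. 987.654ms @ 8/3 + 123.457ms (1/3)
11. 1111.111ms @ 3 + 185.185ms (1/2)
12. 1296.296ms @ 7/2 + 185.185ms (1/2)
13. 1481.481ms @ 4 + 211.64ms (4/7)
14. 1693.122ms @ 32/7 + 211.64ms (4/7)
15. 1904.762ms @ 36/7 + 105.82ms (2/7)
16. 2010.582ms @ 38/7 + 105.82ms (2/7)
17. 2116.402ms @ 40/7 + 105.82ms (2/7)
18. 2222.222ms @ 6 + 370.37ms (1)
19. 2592.593ms @ 7 + 370.37ms (1)

note 7 onset = 12/7b = 634.921ms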